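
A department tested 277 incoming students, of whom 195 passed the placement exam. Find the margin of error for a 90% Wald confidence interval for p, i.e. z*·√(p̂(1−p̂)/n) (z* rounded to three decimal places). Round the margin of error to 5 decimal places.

ME = 0.04512

With x = 195 successes in n = 277, p̂ = 0.70397.
Standard error of p̂: √(0.208396/277) = √0.000752331 = 0.027429.
For 90% confidence, z* = 1.645.
So ME = 0.04512.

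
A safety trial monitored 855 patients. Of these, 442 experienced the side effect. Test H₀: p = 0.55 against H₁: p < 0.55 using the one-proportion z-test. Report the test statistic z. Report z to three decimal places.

z = -1.942

Sample proportion p̂ = 442/855 = 0.51696.
Null standard error: √(0.55·0.45/855) = √0.000289474 = 0.017014.
Test statistic: z = -0.03304/0.017014 = -1.942.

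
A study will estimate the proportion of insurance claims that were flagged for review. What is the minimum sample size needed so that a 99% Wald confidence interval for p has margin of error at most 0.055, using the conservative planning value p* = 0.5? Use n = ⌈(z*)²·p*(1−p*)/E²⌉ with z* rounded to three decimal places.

For 99% confidence, z* = 2.576.
p*(1−p*) = 0.2500.
(z*)²·p*(1−p*)/E² = 6.635776·0.2500/0.003025 = 548.411.
Rounding up, n = 549.

n = 549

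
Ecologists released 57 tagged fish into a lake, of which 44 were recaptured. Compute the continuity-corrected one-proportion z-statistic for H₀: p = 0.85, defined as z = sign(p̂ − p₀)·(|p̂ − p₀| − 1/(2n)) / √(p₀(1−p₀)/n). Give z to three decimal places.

Sample proportion p̂ = 44/57 = 0.77193. p̂ − p₀ = -0.078070.
1/(2n) = 0.008772.
Corrected numerator: |-0.078070| − 0.008772 = 0.069298.
Null standard error: √(0.85·0.15/57) = √0.002236842 = 0.047295.
z = −0.069298/0.047295 = -1.465.

z = -1.465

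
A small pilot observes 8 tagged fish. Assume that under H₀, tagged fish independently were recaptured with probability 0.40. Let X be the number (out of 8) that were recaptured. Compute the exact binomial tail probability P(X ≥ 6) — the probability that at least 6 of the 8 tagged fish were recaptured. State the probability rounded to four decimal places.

X is binomial with n = 8 and p = 0.40.
P(X ≥ 6) = C(8,6)·0.40^6·0.60^2 + C(8,7)·0.40^7·0.60^1 + C(8,8)·0.40^8·0.60^0.
= 0.041288 + 0.007864 + 0.000655 = 0.0498.

P = 0.0498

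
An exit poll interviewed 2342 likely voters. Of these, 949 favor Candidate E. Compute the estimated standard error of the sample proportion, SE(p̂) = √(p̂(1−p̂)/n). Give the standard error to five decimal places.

The sample proportion is 949/2342 = 0.40521.
p̂(1−p̂) = 0.241015.
SE = √(0.241015/2342) = √0.000102910 = 0.01014.

SE = 0.01014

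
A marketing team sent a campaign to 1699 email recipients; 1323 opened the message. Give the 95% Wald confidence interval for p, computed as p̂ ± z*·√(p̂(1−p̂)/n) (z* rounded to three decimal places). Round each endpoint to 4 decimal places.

(0.7590, 0.7984)

The sample proportion is 1323/1699 = 0.77869.
SE(p̂) = √(0.77869·0.22131/1699) = 0.010071.
The 95% critical value is z* = 1.960.
Margin of error: 1.960 × 0.010071 = 0.01974.
So the interval runs from 0.7590 to 0.7984.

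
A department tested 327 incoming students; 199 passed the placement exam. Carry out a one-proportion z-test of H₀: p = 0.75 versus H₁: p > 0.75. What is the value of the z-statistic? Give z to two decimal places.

z = -5.91

p̂ = 199/327 = 0.60856.
Null standard error: √(0.75·0.25/327) = √0.000573394 = 0.023946.
z = (p̂ − p₀)/SE = (0.60856 − 0.75)/0.023946 = -5.91.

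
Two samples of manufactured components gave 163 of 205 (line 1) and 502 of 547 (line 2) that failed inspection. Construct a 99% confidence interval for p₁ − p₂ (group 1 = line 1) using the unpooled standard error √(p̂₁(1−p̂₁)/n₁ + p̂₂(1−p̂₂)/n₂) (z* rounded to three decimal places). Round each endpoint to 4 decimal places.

p̂₁ = 0.79512, p̂₂ = 0.91773, so the observed difference is -0.12261.
SE = √(0.000794649 + 0.000138024) = √0.000932673 = 0.030540.
For 99% confidence, z* = 2.576. Margin = 2.576·0.030540 = 0.07867.
CI: -0.12261 ± 0.07867 = (-0.2013, -0.0439).

(-0.2013, -0.0439)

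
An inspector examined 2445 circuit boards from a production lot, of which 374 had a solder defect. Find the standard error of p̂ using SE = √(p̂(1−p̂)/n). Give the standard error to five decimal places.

SE = 0.00728

With x = 374 successes in n = 2445, p̂ = 0.15297.
p̂(1−p̂) = 0.15297·0.84703 = 0.129570.
Dividing by n and taking the root: √0.000052994 = 0.00728.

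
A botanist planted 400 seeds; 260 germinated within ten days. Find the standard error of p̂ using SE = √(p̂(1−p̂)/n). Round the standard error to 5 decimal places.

The sample proportion is 260/400 = 0.65000.
p̂(1−p̂) = 0.65000·0.35000 = 0.227500.
SE = √(0.227500/400) = 0.02385.

SE = 0.02385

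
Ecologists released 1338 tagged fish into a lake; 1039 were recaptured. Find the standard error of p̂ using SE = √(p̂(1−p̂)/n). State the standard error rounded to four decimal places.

The sample proportion is 1039/1338 = 0.77653.
p̂(1−p̂) = 0.173531.
SE = √(0.173531/1338) = √0.000129694 = 0.0114.

SE = 0.0114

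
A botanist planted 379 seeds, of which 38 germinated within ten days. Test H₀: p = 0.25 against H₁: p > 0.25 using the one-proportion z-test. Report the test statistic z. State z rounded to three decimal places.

The sample proportion is 38/379 = 0.10026.
Under H₀, SE = √(p₀(1−p₀)/n) = √(0.25·0.75/379) = √0.000494723 = 0.022242.
z = (0.10026 − 0.25)/0.022242 = -0.14974/0.022242 = -6.732.

z = -6.732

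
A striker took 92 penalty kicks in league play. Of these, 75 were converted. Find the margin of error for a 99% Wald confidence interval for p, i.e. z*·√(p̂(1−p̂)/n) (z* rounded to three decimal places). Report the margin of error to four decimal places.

p̂ = 75/92 = 0.81522.
Standard error of p̂: √(0.150638/92) = √0.001637370 = 0.040464.
For 99% confidence, z* = 2.576.
Margin of error = z*·SE = 2.576 × 0.040464 = 0.1042.

ME = 0.1042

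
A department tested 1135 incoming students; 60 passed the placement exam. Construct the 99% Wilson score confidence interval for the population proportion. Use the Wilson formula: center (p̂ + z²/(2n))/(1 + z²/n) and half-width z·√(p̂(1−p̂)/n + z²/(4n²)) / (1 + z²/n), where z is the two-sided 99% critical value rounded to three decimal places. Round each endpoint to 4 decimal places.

Here p̂ = 60/1135 = 0.05286 and z = 2.576 (z² = 6.635776).
1 + z²/n = 1.005846.
Adjusted center: (0.05286 + z²/(2n))/1.005846 = 0.05546.
Radicand: p̂(1−p̂)/n + z²/(4n²) = 0.000044114 + 0.000001288 = 0.000045402.
Half-width = 2.576·√0.000045402/1.005846 = 0.01726.
Interval: 0.05546 ± 0.01726 → (0.0382, 0.0727).

(0.0382, 0.0727)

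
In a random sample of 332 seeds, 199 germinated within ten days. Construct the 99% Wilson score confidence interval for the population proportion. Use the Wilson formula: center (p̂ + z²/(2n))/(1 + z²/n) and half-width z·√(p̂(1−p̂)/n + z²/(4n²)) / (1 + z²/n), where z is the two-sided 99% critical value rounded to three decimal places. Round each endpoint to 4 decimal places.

Here p̂ = 199/332 = 0.59940 and z = 2.576 (z² = 6.635776).
Denominator 1 + z²/n = 1 + 6.635776/332 = 1.019987.
Center = (0.59940 + 0.009994)/1.019987 = 0.59745.
Radicand: p̂(1−p̂)/n + z²/(4n²) = 0.000723253 + 0.000015051 = 0.000738304.
Half-width = 2.576·√0.000738304/1.019987 = 0.06862.
Interval: 0.59745 ± 0.06862 → (0.5288, 0.6661).

(0.5288, 0.6661)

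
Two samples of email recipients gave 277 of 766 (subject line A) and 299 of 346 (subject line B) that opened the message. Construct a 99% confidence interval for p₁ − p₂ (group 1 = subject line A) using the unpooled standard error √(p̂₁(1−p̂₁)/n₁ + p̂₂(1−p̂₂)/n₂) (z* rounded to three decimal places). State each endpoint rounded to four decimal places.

p̂₁ = 277/766 = 0.36162, p̂₂ = 299/346 = 0.86416; p̂₁ − p̂₂ = -0.50254.
SE = √(0.000301372 + 0.000339266) = √0.000640638 = 0.025311.
z* = 2.576 at the 99% level. Margin = 2.576·0.025311 = 0.06520.
So the interval runs from -0.5677 to -0.4373.

(-0.5677, -0.4373)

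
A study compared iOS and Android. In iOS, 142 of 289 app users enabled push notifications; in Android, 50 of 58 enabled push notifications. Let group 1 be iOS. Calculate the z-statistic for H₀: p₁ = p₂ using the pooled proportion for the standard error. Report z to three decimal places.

z = -5.183

p̂₁ = 142/289 = 0.49135, p̂₂ = 50/58 = 0.86207.
Pooled p̂ = (142+50)/(289+58) = 192/347 = 0.55331.
SE = √[p̂(1−p̂)(1/n₁+1/n₂)] = √[0.55331·0.44669·(1/289+1/58)] ≈ 0.071530.
z = (p̂₁ − p̂₂)/SE = (0.49135 − 0.86207)/0.071530 = -0.37072/0.071530 = -5.183.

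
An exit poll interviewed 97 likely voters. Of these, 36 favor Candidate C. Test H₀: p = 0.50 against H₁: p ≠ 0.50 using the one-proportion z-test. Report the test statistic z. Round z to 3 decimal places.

Sample proportion p̂ = 36/97 = 0.37113.
SE₀ = √(0.50·0.50/97) = 0.050767.
z = (p̂ − p₀)/SE = (0.37113 − 0.50)/0.050767 = -2.538.

z = -2.538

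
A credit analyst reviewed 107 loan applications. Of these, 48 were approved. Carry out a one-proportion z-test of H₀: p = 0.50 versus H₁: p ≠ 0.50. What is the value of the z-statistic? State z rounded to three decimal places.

z = -1.063

With x = 48 successes in n = 107, p̂ = 0.44860.
Null standard error: √(0.50·0.50/107) = √0.002336449 = 0.048337.
z = (0.44860 − 0.50)/0.048337 = -0.05140/0.048337 = -1.063.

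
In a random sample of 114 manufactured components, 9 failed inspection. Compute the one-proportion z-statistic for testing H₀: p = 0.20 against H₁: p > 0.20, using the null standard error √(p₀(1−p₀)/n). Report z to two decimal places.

z = -3.23

p̂ = 9/114 = 0.07895.
Null standard error: √(0.20·0.80/114) = √0.001403509 = 0.037463.
z = (p̂ − p₀)/SE = (0.07895 − 0.20)/0.037463 = -3.23.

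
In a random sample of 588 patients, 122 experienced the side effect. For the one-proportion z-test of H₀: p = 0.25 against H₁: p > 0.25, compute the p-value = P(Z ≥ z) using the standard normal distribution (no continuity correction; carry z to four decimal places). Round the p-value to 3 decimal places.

With x = 122 successes in n = 588, p̂ = 0.20748.
SE₀ = √(0.25·0.75/588) = 0.017857.
z = (p̂ − p₀)/SE = (122/588 − 0.25)/0.017857 ≈ -2.3810.
From the standard normal, P(Z ≥ z) = 0.991.

p-value = 0.991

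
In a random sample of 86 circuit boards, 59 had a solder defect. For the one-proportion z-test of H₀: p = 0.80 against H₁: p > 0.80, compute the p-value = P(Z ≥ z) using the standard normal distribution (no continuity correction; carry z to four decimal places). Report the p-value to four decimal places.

The sample proportion is 59/86 = 0.68605.
Under H₀, SE = √(p₀(1−p₀)/n) = √(0.80·0.20/86) = √0.001860465 = 0.043133.
Test statistic (full precision, shown to 4 dp): z = (59/86 − 0.80)/SE₀ ≈ -2.6419.
p-value = P(Z ≥ z) with z = -2.6419 → 0.9959.

p-value = 0.9959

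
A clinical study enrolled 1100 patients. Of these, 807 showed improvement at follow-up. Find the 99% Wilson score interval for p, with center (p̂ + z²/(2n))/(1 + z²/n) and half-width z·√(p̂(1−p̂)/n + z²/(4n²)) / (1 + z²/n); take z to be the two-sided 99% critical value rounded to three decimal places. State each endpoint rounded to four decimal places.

(0.6980, 0.7665)

Here p̂ = 807/1100 = 0.73364 and z = 2.576 (z² = 6.635776).
1 + z²/n = 1.006033.
Adjusted center: (0.73364 + z²/(2n))/1.006033 = 0.73224.
Radicand: p̂(1−p̂)/n + z²/(4n²) = 0.000177649 + 0.000001371 = 0.000179020.
Half-width = 2.576·√0.000179020/1.006033 = 0.03426.
CI: 0.73224 ± 0.03426 = (0.6980, 0.7665).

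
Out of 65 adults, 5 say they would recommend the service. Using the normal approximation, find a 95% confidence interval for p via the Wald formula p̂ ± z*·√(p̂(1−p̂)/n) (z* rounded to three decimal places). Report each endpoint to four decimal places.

(0.0121, 0.1417)

p̂ = 5/65 = 0.07692.
SE = √(p̂(1−p̂)/n) = √(0.071006/65) = 0.033051.
For 95% confidence, z* = 1.960.
Margin = 1.960·0.033051 = 0.06478.
CI: 0.07692 ± 0.06478 = (0.0121, 0.1417).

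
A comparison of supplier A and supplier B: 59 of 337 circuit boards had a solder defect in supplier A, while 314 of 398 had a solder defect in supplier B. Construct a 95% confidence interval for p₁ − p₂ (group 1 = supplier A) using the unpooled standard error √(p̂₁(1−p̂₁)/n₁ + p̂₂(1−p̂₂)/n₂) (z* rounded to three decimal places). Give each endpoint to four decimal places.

p̂₁ = 0.17507, p̂₂ = 0.78894, so the observed difference is -0.61387.
SE = √(0.000428556 + 0.000418369) = √0.000846925 = 0.029102.
The 95% critical value is z* = 1.960. Margin = 1.960·0.029102 = 0.05704.
So the interval runs from -0.6709 to -0.5568.

(-0.6709, -0.5568)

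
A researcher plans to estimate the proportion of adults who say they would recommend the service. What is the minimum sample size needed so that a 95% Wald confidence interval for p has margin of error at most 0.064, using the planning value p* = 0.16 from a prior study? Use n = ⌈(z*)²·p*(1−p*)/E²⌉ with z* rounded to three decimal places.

n = 127

For 95% confidence, z* = 1.960.
p*(1−p*) = 0.1344.
Required n before rounding: 3.841600 × 0.1344 / 0.064² = 126.052.
⌈126.052⌉ = 127.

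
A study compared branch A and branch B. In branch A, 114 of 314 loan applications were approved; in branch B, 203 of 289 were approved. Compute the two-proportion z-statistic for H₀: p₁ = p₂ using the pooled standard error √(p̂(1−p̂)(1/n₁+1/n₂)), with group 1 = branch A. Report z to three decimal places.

z = -8.337

Sample proportions: p̂₁ = 114/314 = 0.36306 and p̂₂ = 203/289 = 0.70242.
Pooling: p̂ = 317/603 = 0.52570.
SE = √[p̂(1−p̂)(1/n₁+1/n₂)] = √[0.52570·0.47430·(1/314+1/289)] ≈ 0.040704.
z = -0.33936/0.040704 = -8.337.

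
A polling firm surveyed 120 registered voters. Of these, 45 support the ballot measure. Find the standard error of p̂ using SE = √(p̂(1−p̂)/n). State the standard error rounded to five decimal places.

SE = 0.04419

Sample proportion p̂ = 45/120 = 0.37500.
p̂(1−p̂) = 0.37500·0.62500 = 0.234375.
Dividing by n and taking the root: √0.001953125 = 0.04419.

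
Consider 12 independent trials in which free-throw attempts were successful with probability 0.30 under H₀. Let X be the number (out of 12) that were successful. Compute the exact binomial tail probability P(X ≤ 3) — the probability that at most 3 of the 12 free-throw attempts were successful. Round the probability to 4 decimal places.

X is binomial with n = 12 and p = 0.30.
P(X ≤ 3) = C(12,0)·0.30^0·0.70^12 + C(12,1)·0.30^1·0.70^11 + C(12,2)·0.30^2·0.70^10 + C(12,3)·0.30^3·0.70^9.
= 0.013841 + 0.071184 + 0.167790 + 0.239700 = 0.4925.

P = 0.4925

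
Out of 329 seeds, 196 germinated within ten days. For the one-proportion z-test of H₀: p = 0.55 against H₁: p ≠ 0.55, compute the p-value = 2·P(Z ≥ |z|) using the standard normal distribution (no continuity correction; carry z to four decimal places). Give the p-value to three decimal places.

p-value = 0.095

With x = 196 successes in n = 329, p̂ = 0.59574.
SE₀ = √(0.55·0.45/329) = 0.027428.
z = (p̂ − p₀)/SE = (196/329 − 0.55)/0.027428 ≈ 1.6678.
p-value = 2·P(Z ≥ |z|) with z = 1.6678 → 0.095.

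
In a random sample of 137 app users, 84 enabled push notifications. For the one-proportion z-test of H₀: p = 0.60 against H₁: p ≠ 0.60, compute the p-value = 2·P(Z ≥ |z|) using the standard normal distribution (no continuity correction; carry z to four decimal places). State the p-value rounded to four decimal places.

p-value = 0.7536

The sample proportion is 84/137 = 0.61314.
Under H₀, SE = √(p₀(1−p₀)/n) = √(0.60·0.40/137) = √0.001751825 = 0.041855.
z = (p̂ − p₀)/SE = (84/137 − 0.60)/0.041855 ≈ 0.3139.
From the standard normal, 2·P(Z ≥ |z|) = 0.7536.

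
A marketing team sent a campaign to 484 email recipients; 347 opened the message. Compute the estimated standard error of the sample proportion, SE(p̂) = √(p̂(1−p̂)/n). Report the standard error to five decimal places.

SE = 0.02048

With x = 347 successes in n = 484, p̂ = 0.71694.
p̂(1−p̂) = 0.202937.
Dividing by n and taking the root: √0.000419291 = 0.02048.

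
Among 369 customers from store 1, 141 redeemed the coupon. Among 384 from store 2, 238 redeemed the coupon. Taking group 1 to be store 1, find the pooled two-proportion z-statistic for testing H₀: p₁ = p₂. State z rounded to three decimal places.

z = -6.521

Sample proportions: p̂₁ = 141/369 = 0.38211 and p̂₂ = 238/384 = 0.61979.
Pooling: p̂ = 379/753 = 0.50332.
Pooled SE = √[0.2499890·0.00531419] ≈ 0.036448.
z = (p̂₁ − p̂₂)/SE = (0.38211 − 0.61979)/0.036448 = -0.23768/0.036448 = -6.521.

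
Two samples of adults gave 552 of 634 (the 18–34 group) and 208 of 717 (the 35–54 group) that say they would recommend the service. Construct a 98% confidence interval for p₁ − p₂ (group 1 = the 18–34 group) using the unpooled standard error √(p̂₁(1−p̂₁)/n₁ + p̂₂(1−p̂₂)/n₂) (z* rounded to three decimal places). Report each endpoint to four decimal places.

(0.5304, 0.6307)

p̂₁ = 552/634 = 0.87066, p̂₂ = 208/717 = 0.29010; p̂₁ − p̂₂ = 0.58056.
SE = √(0.000177617 + 0.000287226) = √0.000464843 = 0.021560.
z* = 2.326 at the 98% level. Margin = 2.326·0.021560 = 0.05015.
Interval: 0.58056 ± 0.05015 → (0.5304, 0.6307).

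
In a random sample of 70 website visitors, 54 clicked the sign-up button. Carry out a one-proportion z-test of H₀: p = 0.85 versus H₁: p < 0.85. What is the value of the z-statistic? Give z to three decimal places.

z = -1.841

Sample proportion p̂ = 54/70 = 0.77143.
Under H₀, SE = √(p₀(1−p₀)/n) = √(0.85·0.15/70) = √0.001821429 = 0.042678.
z = (0.77143 − 0.85)/0.042678 = -0.07857/0.042678 = -1.841.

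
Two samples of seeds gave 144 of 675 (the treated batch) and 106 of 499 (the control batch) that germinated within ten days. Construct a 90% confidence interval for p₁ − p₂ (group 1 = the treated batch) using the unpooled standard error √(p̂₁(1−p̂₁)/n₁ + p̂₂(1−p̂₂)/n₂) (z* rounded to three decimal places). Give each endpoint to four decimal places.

p̂₁ = 144/675 = 0.21333, p̂₂ = 106/499 = 0.21242; p̂₁ − p̂₂ = 0.00091.
Unpooled SE = √(p̂₁(1−p̂₁)/n₁ + p̂₂(1−p̂₂)/n₂) = √(0.000248626 + 0.000335272) = 0.024164.
The 90% critical value is z* = 1.645. Margin = 1.645·0.024164 = 0.03975.
So the interval runs from -0.0388 to 0.0407.

(-0.0388, 0.0407)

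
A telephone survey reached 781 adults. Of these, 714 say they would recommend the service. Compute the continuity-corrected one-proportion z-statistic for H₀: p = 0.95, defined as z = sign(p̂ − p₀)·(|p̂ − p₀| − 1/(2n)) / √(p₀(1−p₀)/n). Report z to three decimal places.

With x = 714 successes in n = 781, p̂ = 0.91421. p̂ − p₀ = -0.035787.
1/(2n) = 0.000640.
Corrected numerator: |-0.035787| − 0.000640 = 0.035147.
Under H₀, SE = √(p₀(1−p₀)/n) = √(0.95·0.05/781) = √0.000060819 = 0.007799.
z = (−)0.035147/0.007799 = -4.507.

z = -4.507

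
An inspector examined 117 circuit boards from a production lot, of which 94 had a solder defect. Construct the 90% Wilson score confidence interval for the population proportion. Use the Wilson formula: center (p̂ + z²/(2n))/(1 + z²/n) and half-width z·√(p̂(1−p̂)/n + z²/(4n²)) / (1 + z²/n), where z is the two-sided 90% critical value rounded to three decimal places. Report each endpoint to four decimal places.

Here p̂ = 94/117 = 0.80342 and z = 1.645 (z² = 2.706025).
1 + z²/n = 1.023128.
Adjusted center: (0.80342 + z²/(2n))/1.023128 = 0.79656.
Radicand: p̂(1−p̂)/n + z²/(4n²) = 0.001349889 + 0.000049420 = 0.001399309.
Half-width = z·√(radicand)/denom = 1.645·0.037407/1.023128 = 0.06014.
Interval: 0.79656 ± 0.06014 → (0.7364, 0.8567).

(0.7364, 0.8567)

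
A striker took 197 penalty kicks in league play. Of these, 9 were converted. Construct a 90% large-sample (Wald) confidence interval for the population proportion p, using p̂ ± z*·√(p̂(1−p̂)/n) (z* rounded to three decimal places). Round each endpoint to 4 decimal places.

p̂ = 9/197 = 0.04569.
Standard error of p̂: √(0.043598/197) = √0.000221310 = 0.014877.
z* = 1.645 at the 90% level.
Margin of error: 1.645 × 0.014877 = 0.02447.
So the interval runs from 0.0212 to 0.0702.

(0.0212, 0.0702)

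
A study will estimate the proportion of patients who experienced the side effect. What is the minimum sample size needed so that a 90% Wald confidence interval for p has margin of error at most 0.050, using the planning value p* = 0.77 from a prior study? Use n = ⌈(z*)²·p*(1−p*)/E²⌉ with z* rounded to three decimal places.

n = 192

The 90% critical value is z* = 1.645.
p*(1−p*) = 0.77·0.23 = 0.1771.
(z*)²·p*(1−p*)/E² = 2.706025·0.1771/0.002500 = 191.695.
⌈191.695⌉ = 192.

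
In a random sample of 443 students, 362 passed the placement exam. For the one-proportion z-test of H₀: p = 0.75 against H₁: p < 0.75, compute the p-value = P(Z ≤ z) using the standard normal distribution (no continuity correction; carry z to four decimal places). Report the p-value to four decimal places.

p-value = 0.9995

With x = 362 successes in n = 443, p̂ = 0.81716.
Null standard error: √(0.75·0.25/443) = √0.000423251 = 0.020573.
z = (p̂ − p₀)/SE = (362/443 − 0.75)/0.020573 ≈ 3.2643.
From the standard normal, P(Z ≤ z) = 0.9995.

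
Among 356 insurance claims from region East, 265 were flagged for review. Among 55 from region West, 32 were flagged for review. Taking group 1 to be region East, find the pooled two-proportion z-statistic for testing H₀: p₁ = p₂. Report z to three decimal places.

z = 2.506

Sample proportions: p̂₁ = 265/356 = 0.74438 and p̂₂ = 32/55 = 0.58182.
Pooling: p̂ = 297/411 = 0.72263.
Pooled SE = √[0.2004369·0.02099081] ≈ 0.064864.
z = 0.16256/0.064864 = 2.506.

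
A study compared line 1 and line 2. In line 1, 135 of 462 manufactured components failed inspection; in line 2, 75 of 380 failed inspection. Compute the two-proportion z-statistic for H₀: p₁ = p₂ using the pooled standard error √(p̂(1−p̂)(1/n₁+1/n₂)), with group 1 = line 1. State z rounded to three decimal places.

Sample proportions: p̂₁ = 135/462 = 0.29221 and p̂₂ = 75/380 = 0.19737.
Pooled p̂ = (135+75)/(462+380) = 210/842 = 0.24941.
SE = √[p̂(1−p̂)(1/n₁+1/n₂)] = √[0.24941·0.75059·(1/462+1/380)] ≈ 0.029964.
z = (p̂₁ − p̂₂)/SE = (0.29221 − 0.19737)/0.029964 = 0.09484/0.029964 = 3.165.

z = 3.165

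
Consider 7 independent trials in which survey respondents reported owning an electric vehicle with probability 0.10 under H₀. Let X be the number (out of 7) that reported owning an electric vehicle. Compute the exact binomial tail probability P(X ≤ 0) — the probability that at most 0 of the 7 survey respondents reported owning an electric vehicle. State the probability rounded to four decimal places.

X is binomial with n = 7 and p = 0.10.
P(X ≤ 0) = C(7,0)·0.10^0·0.90^7.
= 0.478297 = 0.4783.

P = 0.4783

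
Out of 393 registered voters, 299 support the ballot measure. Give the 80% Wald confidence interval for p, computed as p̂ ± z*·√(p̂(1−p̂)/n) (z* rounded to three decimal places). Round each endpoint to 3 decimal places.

Sample proportion p̂ = 299/393 = 0.76081.
SE = √(p̂(1−p̂)/n) = √(0.181976/393) = 0.021518.
For 80% confidence, z* = 1.282.
Margin of error: 1.282 × 0.021518 = 0.02759.
CI: 0.76081 ± 0.02759 = (0.733, 0.788).

(0.733, 0.788)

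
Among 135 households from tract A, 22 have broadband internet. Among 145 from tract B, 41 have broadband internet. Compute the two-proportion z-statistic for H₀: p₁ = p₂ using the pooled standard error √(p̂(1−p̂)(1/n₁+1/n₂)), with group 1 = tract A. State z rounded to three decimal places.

z = -2.399

Sample proportions: p̂₁ = 22/135 = 0.16296 and p̂₂ = 41/145 = 0.28276.
Pooling: p̂ = 63/280 = 0.22500.
SE = √[p̂(1−p̂)(1/n₁+1/n₂)] = √[0.22500·0.77500·(1/135+1/145)] ≈ 0.049942.
z = (p̂₁ − p̂₂)/SE = (0.16296 − 0.28276)/0.049942 = -0.11980/0.049942 = -2.399.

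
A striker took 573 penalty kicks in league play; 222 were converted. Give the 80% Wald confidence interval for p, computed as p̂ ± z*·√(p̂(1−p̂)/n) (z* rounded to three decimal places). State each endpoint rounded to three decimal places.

p̂ = 222/573 = 0.38743.
SE = √(p̂(1−p̂)/n) = √(0.237329/573) = 0.020352.
The 80% critical value is z* = 1.282.
Margin of error: 1.282 × 0.020352 = 0.02609.
So the interval runs from 0.361 to 0.414.

(0.361, 0.414)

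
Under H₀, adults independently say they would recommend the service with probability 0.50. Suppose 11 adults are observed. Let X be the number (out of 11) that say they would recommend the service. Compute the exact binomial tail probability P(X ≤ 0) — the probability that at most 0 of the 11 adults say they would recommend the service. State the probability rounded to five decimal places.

X is binomial with n = 11 and p = 0.50.
P(X ≤ 0) = C(11,0)·0.50^0·0.50^11.
= 0.000488 = 0.00049.

P = 0.00049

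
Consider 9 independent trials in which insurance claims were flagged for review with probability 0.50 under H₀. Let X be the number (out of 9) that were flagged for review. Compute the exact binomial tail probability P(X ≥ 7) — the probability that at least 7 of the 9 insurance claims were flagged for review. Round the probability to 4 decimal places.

P = 0.0898

X is binomial with n = 9 and p = 0.50.
P(X ≥ 7) = C(9,7)·0.50^7·0.50^2 + C(9,8)·0.50^8·0.50^1 + C(9,9)·0.50^9·0.50^0.
= 0.070312 + 0.017578 + 0.001953 = 0.0898.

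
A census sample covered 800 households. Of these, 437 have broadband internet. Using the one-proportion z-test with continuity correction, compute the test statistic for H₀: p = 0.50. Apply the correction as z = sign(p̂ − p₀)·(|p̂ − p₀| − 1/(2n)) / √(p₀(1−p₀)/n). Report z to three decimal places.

z = 2.581

Sample proportion p̂ = 437/800 = 0.54625. p̂ − p₀ = 0.046250.
Continuity correction 1/(2n) = 1/1600 = 0.000625.
Corrected numerator: |0.046250| − 0.000625 = 0.045625.
SE₀ = √(0.50·0.50/800) = 0.017678.
z = (+)0.045625/0.017678 = 2.581.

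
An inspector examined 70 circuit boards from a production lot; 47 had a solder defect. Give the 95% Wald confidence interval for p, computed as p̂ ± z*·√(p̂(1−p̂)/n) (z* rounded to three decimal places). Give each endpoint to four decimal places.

(0.5614, 0.7815)

With x = 47 successes in n = 70, p̂ = 0.67143.
SE(p̂) = √(0.67143·0.32857/70) = 0.056139.
For 95% confidence, z* = 1.960.
Margin of error: 1.960 × 0.056139 = 0.11003.
Interval: 0.67143 ± 0.11003 → (0.5614, 0.7815).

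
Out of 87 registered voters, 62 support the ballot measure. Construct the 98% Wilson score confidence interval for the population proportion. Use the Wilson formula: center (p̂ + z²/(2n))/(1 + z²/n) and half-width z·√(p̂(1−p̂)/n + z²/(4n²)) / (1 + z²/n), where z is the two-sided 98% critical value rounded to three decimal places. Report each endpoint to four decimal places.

Here p̂ = 62/87 = 0.71264 and z = 2.326 (z² = 5.410276).
1 + z²/n = 1.062187.
Adjusted center: (0.71264 + z²/(2n))/1.062187 = 0.70019.
Radicand: p̂(1−p̂)/n + z²/(4n²) = 0.002353824 + 0.000178699 = 0.002532523.
Half-width = 2.326·√0.002532523/1.062187 = 0.11020.
So the interval runs from 0.5900 to 0.8104.

(0.5900, 0.8104)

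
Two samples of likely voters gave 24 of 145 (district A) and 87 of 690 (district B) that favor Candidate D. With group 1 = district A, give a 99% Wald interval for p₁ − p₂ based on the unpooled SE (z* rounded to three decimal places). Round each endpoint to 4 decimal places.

p̂₁ = 24/145 = 0.16552, p̂₂ = 87/690 = 0.12609; p̂₁ − p̂₂ = 0.03943.
SE = √(0.000952561 + 0.000159694) = √0.001112255 = 0.033350.
z* = 2.576 at the 99% level. Margin of error = 0.08591.
So the interval runs from -0.0465 to 0.1253.

(-0.0465, 0.1253)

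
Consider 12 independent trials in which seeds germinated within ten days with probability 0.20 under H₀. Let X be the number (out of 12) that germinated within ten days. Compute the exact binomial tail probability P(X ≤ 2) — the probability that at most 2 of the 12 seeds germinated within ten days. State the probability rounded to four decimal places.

P = 0.5583

X ~ Binomial(n=12, p=0.20).
P(X ≤ 2) = C(12,0)·0.20^0·0.80^12 + C(12,1)·0.20^1·0.80^11 + C(12,2)·0.20^2·0.80^10.
= 0.068719 + 0.206158 + 0.283468 = 0.5583.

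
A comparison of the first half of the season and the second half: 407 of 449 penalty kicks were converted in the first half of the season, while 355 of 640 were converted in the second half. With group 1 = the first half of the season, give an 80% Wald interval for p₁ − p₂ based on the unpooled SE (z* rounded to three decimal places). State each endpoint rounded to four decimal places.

(0.3210, 0.3825)

p̂₁ = 0.90646, p̂₂ = 0.55469, so the observed difference is 0.35177.
Unpooled SE = √(p̂₁(1−p̂₁)/n₁ + p̂₂(1−p̂₂)/n₂) = √(0.000188845 + 0.000385952) = 0.023975.
For 80% confidence, z* = 1.282. Margin = 1.282·0.023975 = 0.03074.
CI: 0.35177 ± 0.03074 = (0.3210, 0.3825).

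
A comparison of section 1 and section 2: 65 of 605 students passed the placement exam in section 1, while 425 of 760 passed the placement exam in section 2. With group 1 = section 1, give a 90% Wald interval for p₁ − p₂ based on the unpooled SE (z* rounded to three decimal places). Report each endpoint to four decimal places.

p̂₁ = 65/605 = 0.10744, p̂₂ = 425/760 = 0.55921; p̂₁ − p̂₂ = -0.45177.
Unpooled SE = √(p̂₁(1−p̂₁)/n₁ + p̂₂(1−p̂₂)/n₂) = √(0.000158504 + 0.000324334) = 0.021974.
For 90% confidence, z* = 1.645. Margin = 1.645·0.021974 = 0.03615.
Interval: -0.45177 ± 0.03615 → (-0.4879, -0.4156).

(-0.4879, -0.4156)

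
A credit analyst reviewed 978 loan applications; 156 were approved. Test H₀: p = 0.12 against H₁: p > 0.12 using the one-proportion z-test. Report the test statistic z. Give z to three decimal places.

The sample proportion is 156/978 = 0.15951.
SE₀ = √(0.12·0.88/978) = 0.010391.
z = (0.15951 − 0.12)/0.010391 = 0.03951/0.010391 = 3.802.

z = 3.802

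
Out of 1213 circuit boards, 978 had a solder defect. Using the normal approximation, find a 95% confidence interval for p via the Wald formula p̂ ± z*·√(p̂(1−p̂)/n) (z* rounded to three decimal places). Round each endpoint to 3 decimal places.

(0.784, 0.829)

p̂ = 978/1213 = 0.80627.
SE = √(p̂(1−p̂)/n) = √(0.156201/1213) = 0.011348.
z* = 1.960 at the 95% level.
Margin of error: 1.960 × 0.011348 = 0.02224.
Interval: 0.80627 ± 0.02224 → (0.784, 0.829).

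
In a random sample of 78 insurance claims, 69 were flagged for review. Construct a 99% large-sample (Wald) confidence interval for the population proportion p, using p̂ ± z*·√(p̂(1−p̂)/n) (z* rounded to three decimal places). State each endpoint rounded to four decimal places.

(0.7914, 0.9778)

The sample proportion is 69/78 = 0.88462.
Standard error of p̂: √(0.102071/78) = √0.001308603 = 0.036175.
z* = 2.576 at the 99% level.
Margin of error: 2.576 × 0.036175 = 0.09319.
Interval: 0.88462 ± 0.09319 → (0.7914, 0.9778).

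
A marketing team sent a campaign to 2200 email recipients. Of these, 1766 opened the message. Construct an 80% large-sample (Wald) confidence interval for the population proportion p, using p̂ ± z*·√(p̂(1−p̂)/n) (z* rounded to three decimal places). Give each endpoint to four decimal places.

(0.7919, 0.8136)

With x = 1766 successes in n = 2200, p̂ = 0.80273.
Standard error of p̂: √(0.158356/2200) = √0.000071980 = 0.008484.
The 80% critical value is z* = 1.282.
Margin of error: 1.282 × 0.008484 = 0.01088.
So the interval runs from 0.7919 to 0.8136.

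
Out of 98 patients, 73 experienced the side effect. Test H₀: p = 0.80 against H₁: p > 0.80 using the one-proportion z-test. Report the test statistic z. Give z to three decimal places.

z = -1.364

The sample proportion is 73/98 = 0.74490.
Under H₀, SE = √(p₀(1−p₀)/n) = √(0.80·0.20/98) = √0.001632653 = 0.040406.
Test statistic: z = -0.05510/0.040406 = -1.364.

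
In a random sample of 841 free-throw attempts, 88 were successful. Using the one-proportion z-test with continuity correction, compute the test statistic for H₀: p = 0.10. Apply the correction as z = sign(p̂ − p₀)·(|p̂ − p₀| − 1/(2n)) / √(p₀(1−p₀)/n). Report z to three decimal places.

With x = 88 successes in n = 841, p̂ = 0.10464. p̂ − p₀ = 0.004637.
Continuity correction 1/(2n) = 1/1682 = 0.000595.
Corrected numerator: |0.004637| − 0.000595 = 0.004042.
Under H₀, SE = √(p₀(1−p₀)/n) = √(0.10·0.90/841) = √0.000107015 = 0.010345.
z = +0.004042/0.010345 = 0.391.

z = 0.391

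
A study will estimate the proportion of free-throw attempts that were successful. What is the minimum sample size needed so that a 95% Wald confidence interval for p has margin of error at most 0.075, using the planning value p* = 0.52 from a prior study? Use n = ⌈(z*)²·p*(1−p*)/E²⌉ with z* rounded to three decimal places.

n = 171

z* = 1.960 at the 95% level.
p*(1−p*) = 0.52·0.48 = 0.2496.
(z*)²·p*(1−p*)/E² = 3.841600·0.2496/0.005625 = 170.465.
⌈170.465⌉ = 171.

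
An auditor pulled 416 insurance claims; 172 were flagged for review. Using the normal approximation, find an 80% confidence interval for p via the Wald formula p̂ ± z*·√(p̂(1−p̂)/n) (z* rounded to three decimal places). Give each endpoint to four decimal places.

(0.3825, 0.4444)

With x = 172 successes in n = 416, p̂ = 0.41346.
SE(p̂) = √(0.41346·0.58654/416) = 0.024145.
For 80% confidence, z* = 1.282.
Margin = 1.282·0.024145 = 0.03095.
So the interval runs from 0.3825 to 0.4444.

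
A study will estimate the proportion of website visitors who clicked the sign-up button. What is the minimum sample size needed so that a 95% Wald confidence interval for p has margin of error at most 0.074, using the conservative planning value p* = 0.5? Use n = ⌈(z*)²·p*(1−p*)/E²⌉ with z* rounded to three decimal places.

For 95% confidence, z* = 1.960.
p*(1−p*) = 0.50·0.50 = 0.2500.
Required n before rounding: 3.841600 × 0.2500 / 0.074² = 175.383.
⌈175.383⌉ = 176.

n = 176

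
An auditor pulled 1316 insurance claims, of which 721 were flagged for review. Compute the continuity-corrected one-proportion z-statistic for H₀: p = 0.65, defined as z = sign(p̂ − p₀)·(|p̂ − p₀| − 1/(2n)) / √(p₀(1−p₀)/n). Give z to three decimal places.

The sample proportion is 721/1316 = 0.54787. p̂ − p₀ = -0.102128.
1/(2n) = 0.000380.
Corrected numerator: |-0.102128| − 0.000380 = 0.101748.
Under H₀, SE = √(p₀(1−p₀)/n) = √(0.65·0.35/1316) = √0.000172872 = 0.013148.
z = −0.101748/0.013148 = -7.739.

z = -7.739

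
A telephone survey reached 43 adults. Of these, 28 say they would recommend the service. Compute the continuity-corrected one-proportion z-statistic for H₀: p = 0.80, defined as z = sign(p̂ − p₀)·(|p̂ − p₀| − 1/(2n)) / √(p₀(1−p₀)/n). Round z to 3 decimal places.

With x = 28 successes in n = 43, p̂ = 0.65116. p̂ − p₀ = -0.148837.
1/(2n) = 0.011628.
Corrected numerator: |-0.148837| − 0.011628 = 0.137209.
Under H₀, SE = √(p₀(1−p₀)/n) = √(0.80·0.20/43) = √0.003720930 = 0.060999.
z = −0.137209/0.060999 = -2.249.

z = -2.249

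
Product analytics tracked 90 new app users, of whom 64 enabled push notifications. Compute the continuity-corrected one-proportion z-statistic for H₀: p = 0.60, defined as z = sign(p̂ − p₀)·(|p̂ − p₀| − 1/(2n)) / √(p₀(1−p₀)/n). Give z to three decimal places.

The sample proportion is 64/90 = 0.71111. p̂ − p₀ = 0.111111.
1/(2n) = 0.005556.
Corrected numerator: |0.111111| − 0.005556 = 0.105555.
Under H₀, SE = √(p₀(1−p₀)/n) = √(0.60·0.40/90) = √0.002666667 = 0.051640.
z = (+)0.105555/0.051640 = 2.044.

z = 2.044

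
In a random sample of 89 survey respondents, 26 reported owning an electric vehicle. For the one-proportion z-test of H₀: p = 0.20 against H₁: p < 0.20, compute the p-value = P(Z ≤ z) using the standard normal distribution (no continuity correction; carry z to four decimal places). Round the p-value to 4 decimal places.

p-value = 0.9851

The sample proportion is 26/89 = 0.29213.
SE₀ = √(0.20·0.80/89) = 0.042400.
Test statistic (full precision, shown to 4 dp): z = (26/89 − 0.20)/SE₀ ≈ 2.1730.
p-value = P(Z ≤ z) with z = 2.1730 → 0.9851.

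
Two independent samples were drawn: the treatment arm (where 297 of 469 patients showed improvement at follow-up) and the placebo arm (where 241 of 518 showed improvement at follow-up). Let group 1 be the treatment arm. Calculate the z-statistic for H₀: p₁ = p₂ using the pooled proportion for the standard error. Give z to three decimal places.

Sample proportions: p̂₁ = 297/469 = 0.63326 and p̂₂ = 241/518 = 0.46525.
Pooled p̂ = (297+241)/(469+518) = 538/987 = 0.54509.
SE = √[p̂(1−p̂)(1/n₁+1/n₂)] = √[0.54509·0.45491·(1/469+1/518)] ≈ 0.031740.
z = 0.16801/0.031740 = 5.293.

z = 5.293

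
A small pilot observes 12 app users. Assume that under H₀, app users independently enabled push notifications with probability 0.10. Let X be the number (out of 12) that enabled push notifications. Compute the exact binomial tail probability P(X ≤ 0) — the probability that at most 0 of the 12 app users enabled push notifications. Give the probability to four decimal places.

X ~ Binomial(n=12, p=0.10).
P(X ≤ 0) = C(12,0)·0.10^0·0.90^12.
= 0.282430 = 0.2824.

P = 0.2824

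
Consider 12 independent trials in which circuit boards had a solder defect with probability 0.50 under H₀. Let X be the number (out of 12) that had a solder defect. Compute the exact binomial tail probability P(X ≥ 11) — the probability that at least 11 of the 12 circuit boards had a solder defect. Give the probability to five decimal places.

P = 0.00317

X ~ Binomial(n=12, p=0.50).
P(X ≥ 11) = C(12,11)·0.50^11·0.50^1 + C(12,12)·0.50^12·0.50^0.
= 0.002930 + 0.000244 = 0.00317.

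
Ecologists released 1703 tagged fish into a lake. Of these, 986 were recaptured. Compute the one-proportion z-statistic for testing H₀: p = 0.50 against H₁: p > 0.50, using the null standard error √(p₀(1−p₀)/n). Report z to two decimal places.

z = 6.52

The sample proportion is 986/1703 = 0.57898.
SE₀ = √(0.50·0.50/1703) = 0.012116.
z = (p̂ − p₀)/SE = (0.57898 − 0.50)/0.012116 = 6.52.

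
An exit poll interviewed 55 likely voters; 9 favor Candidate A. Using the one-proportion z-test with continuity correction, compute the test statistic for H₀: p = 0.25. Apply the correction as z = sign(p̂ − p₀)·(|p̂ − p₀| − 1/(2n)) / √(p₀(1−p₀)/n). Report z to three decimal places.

With x = 9 successes in n = 55, p̂ = 0.16364. p̂ − p₀ = -0.086364.
1/(2n) = 0.009091.
Corrected numerator: |-0.086364| − 0.009091 = 0.077273.
Null standard error: √(0.25·0.75/55) = √0.003409091 = 0.058387.
z = −0.077273/0.058387 = -1.323.

z = -1.323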